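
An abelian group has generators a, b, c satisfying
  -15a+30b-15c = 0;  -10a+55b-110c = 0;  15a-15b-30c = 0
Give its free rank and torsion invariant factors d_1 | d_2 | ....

Answer: M ≅ ℤ/5 ⊕ ℤ/15 ⊕ ℤ/15

Derivation:
rank_ℚ(R)=3; free=3−3=0
SNF(R) diag = [5, 15, 15] → torsion [5, 15, 15]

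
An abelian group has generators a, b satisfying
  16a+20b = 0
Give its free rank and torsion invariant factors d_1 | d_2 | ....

rank_ℚ(R)=1; free=2−1=1
SNF(R) diag = [4] → torsion [4]

Answer: M ≅ ℤ^1 ⊕ ℤ/4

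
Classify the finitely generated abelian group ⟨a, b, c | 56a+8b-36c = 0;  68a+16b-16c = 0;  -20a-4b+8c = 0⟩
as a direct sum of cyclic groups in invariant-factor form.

Answer: M ≅ ℤ/4 ⊕ ℤ/4 ⊕ ℤ/4

Derivation:
rank_ℚ(R)=3; free=3−3=0
SNF(R) diag = [4, 4, 4] → torsion [4, 4, 4]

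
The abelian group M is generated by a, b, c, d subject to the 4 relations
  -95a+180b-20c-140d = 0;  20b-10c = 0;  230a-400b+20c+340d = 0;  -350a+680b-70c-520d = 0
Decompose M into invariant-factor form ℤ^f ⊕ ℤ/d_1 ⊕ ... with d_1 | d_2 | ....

rank_ℚ(R)=4; free=4−4=0
SNF(R) diag = [5, 10, 20, 60] → torsion [5, 10, 20, 60]

Answer: M ≅ ℤ/5 ⊕ ℤ/10 ⊕ ℤ/20 ⊕ ℤ/60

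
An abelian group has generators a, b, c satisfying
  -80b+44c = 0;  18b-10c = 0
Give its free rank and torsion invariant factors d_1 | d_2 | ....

Answer: M ≅ ℤ^1 ⊕ ℤ/2 ⊕ ℤ/4

Derivation:
rank_ℚ(R)=2; free=3−2=1
SNF(R) diag = [2, 4] → torsion [2, 4]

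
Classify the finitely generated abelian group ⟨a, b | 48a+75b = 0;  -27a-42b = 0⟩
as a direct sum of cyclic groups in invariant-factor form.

Answer: M ≅ ℤ/3 ⊕ ℤ/3

Derivation:
rank_ℚ(R)=2; free=2−2=0
SNF(R) diag = [3, 3] → torsion [3, 3]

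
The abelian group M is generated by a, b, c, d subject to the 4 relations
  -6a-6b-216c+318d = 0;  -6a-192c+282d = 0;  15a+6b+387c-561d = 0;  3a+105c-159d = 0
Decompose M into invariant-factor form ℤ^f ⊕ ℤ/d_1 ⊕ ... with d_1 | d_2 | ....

rank_ℚ(R)=4; free=4−4=0
SNF(R) diag = [3, 6, 18, 54] → torsion [3, 6, 18, 54]

Answer: M ≅ ℤ/3 ⊕ ℤ/6 ⊕ ℤ/18 ⊕ ℤ/54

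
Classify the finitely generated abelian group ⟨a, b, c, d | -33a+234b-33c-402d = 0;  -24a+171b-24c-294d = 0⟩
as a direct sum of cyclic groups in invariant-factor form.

rank_ℚ(R)=2; free=4−2=2
SNF(R) diag = [3, 9] → torsion [3, 9]

Answer: M ≅ ℤ^2 ⊕ ℤ/3 ⊕ ℤ/9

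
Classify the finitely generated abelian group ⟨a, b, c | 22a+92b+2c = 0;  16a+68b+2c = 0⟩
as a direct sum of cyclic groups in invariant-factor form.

Answer: M ≅ ℤ^1 ⊕ ℤ/2 ⊕ ℤ/6

Derivation:
rank_ℚ(R)=2; free=3−2=1
SNF(R) diag = [2, 6] → torsion [2, 6]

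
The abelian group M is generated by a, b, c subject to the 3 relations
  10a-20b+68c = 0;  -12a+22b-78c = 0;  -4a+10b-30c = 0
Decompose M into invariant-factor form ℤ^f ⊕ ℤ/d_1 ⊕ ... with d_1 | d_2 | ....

Answer: M ≅ ℤ/2 ⊕ ℤ/2 ⊕ ℤ/4

Derivation:
rank_ℚ(R)=3; free=3−3=0
SNF(R) diag = [2, 2, 4] → torsion [2, 2, 4]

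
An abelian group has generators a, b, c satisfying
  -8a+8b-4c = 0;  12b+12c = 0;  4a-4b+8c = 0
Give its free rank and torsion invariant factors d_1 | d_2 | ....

rank_ℚ(R)=3; free=3−3=0
SNF(R) diag = [4, 12, 12] → torsion [4, 12, 12]

Answer: M ≅ ℤ/4 ⊕ ℤ/12 ⊕ ℤ/12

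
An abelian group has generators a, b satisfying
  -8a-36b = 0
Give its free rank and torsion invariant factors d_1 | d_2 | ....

Answer: M ≅ ℤ^1 ⊕ ℤ/4

Derivation:
rank_ℚ(R)=1; free=2−1=1
SNF(R) diag = [4] → torsion [4]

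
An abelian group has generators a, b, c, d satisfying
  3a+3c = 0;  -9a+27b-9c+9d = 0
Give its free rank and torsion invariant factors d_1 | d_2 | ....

rank_ℚ(R)=2; free=4−2=2
SNF(R) diag = [3, 9] → torsion [3, 9]

Answer: M ≅ ℤ^2 ⊕ ℤ/3 ⊕ ℤ/9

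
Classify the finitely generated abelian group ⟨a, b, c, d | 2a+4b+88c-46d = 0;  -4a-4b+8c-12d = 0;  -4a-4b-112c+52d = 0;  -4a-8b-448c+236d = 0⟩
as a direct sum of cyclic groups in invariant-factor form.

Answer: M ≅ ℤ/2 ⊕ ℤ/4 ⊕ ℤ/8 ⊕ ℤ/16

Derivation:
rank_ℚ(R)=4; free=4−4=0
SNF(R) diag = [2, 4, 8, 16] → torsion [2, 4, 8, 16]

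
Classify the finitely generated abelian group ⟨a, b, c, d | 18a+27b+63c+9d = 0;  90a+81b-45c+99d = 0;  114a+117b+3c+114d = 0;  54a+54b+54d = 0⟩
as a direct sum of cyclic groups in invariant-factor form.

rank_ℚ(R)=4; free=4−4=0
SNF(R) diag = [3, 9, 18, 54] → torsion [3, 9, 18, 54]

Answer: M ≅ ℤ/3 ⊕ ℤ/9 ⊕ ℤ/18 ⊕ ℤ/54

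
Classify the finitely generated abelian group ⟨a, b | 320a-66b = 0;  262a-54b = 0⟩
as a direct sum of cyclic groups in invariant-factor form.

Answer: M ≅ ℤ/2 ⊕ ℤ/6

Derivation:
rank_ℚ(R)=2; free=2−2=0
SNF(R) diag = [2, 6] → torsion [2, 6]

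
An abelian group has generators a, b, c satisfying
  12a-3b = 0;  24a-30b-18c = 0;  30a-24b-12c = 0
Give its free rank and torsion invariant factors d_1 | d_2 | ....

Answer: M ≅ ℤ/3 ⊕ ℤ/6 ⊕ ℤ/6

Derivation:
rank_ℚ(R)=3; free=3−3=0
SNF(R) diag = [3, 6, 6] → torsion [3, 6, 6]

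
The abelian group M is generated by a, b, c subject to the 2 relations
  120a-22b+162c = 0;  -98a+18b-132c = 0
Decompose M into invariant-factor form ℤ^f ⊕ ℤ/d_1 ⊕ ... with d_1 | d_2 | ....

rank_ℚ(R)=2; free=3−2=1
SNF(R) diag = [2, 2] → torsion [2, 2]

Answer: M ≅ ℤ^1 ⊕ ℤ/2 ⊕ ℤ/2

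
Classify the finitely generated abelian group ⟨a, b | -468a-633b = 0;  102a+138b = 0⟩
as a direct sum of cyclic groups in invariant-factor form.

rank_ℚ(R)=2; free=2−2=0
SNF(R) diag = [3, 6] → torsion [3, 6]

Answer: M ≅ ℤ/3 ⊕ ℤ/6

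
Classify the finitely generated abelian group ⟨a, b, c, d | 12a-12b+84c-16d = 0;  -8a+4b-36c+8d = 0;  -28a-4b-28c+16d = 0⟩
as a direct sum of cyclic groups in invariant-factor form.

rank_ℚ(R)=3; free=4−3=1
SNF(R) diag = [4, 4, 8] → torsion [4, 4, 8]

Answer: M ≅ ℤ^1 ⊕ ℤ/4 ⊕ ℤ/4 ⊕ ℤ/8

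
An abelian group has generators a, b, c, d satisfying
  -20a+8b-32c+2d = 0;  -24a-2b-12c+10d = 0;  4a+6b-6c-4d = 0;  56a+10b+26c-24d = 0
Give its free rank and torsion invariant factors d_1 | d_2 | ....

Answer: M ≅ ℤ/2 ⊕ ℤ/2 ⊕ ℤ/2 ⊕ ℤ/4

Derivation:
rank_ℚ(R)=4; free=4−4=0
SNF(R) diag = [2, 2, 2, 4] → torsion [2, 2, 2, 4]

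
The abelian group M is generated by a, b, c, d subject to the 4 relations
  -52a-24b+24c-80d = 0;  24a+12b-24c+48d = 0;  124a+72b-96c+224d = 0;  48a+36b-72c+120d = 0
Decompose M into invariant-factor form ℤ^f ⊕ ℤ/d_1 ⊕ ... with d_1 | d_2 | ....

Answer: M ≅ ℤ/4 ⊕ ℤ/12 ⊕ ℤ/24 ⊕ ℤ/24

Derivation:
rank_ℚ(R)=4; free=4−4=0
SNF(R) diag = [4, 12, 24, 24] → torsion [4, 12, 24, 24]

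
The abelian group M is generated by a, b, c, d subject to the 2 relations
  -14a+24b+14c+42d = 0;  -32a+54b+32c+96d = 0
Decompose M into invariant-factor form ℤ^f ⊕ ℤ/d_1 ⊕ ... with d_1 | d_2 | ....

Answer: M ≅ ℤ^2 ⊕ ℤ/2 ⊕ ℤ/6

Derivation:
rank_ℚ(R)=2; free=4−2=2
SNF(R) diag = [2, 6] → torsion [2, 6]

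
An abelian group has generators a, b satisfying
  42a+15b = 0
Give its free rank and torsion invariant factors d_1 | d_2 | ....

Answer: M ≅ ℤ^1 ⊕ ℤ/3

Derivation:
rank_ℚ(R)=1; free=2−1=1
SNF(R) diag = [3] → torsion [3]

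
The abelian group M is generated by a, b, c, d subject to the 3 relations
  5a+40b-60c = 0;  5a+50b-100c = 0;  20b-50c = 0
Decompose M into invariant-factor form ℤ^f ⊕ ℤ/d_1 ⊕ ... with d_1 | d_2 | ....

rank_ℚ(R)=3; free=4−3=1
SNF(R) diag = [5, 10, 30] → torsion [5, 10, 30]

Answer: M ≅ ℤ^1 ⊕ ℤ/5 ⊕ ℤ/10 ⊕ ℤ/30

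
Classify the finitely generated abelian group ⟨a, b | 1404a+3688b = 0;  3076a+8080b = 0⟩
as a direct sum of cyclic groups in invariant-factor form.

rank_ℚ(R)=2; free=2−2=0
SNF(R) diag = [4, 8] → torsion [4, 8]

Answer: M ≅ ℤ/4 ⊕ ℤ/8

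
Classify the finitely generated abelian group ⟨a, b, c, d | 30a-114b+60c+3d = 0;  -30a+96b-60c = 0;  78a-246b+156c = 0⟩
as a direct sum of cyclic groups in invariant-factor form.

Answer: M ≅ ℤ^1 ⊕ ℤ/3 ⊕ ℤ/6 ⊕ ℤ/18

Derivation:
rank_ℚ(R)=3; free=4−3=1
SNF(R) diag = [3, 6, 18] → torsion [3, 6, 18]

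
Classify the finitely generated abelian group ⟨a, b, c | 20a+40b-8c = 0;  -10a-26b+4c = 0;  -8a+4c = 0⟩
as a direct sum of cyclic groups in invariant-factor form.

rank_ℚ(R)=3; free=3−3=0
SNF(R) diag = [2, 4, 12] → torsion [2, 4, 12]

Answer: M ≅ ℤ/2 ⊕ ℤ/4 ⊕ ℤ/12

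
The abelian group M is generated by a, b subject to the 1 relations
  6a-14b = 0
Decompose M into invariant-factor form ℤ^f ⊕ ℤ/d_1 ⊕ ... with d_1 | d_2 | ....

Answer: M ≅ ℤ^1 ⊕ ℤ/2

Derivation:
rank_ℚ(R)=1; free=2−1=1
SNF(R) diag = [2] → torsion [2]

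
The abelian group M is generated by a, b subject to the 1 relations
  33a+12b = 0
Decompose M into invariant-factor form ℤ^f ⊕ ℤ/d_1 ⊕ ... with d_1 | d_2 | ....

Answer: M ≅ ℤ^1 ⊕ ℤ/3

Derivation:
rank_ℚ(R)=1; free=2−1=1
SNF(R) diag = [3] → torsion [3]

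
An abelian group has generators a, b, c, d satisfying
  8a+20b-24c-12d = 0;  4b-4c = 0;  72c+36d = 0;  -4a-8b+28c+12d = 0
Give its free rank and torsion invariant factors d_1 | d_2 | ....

rank_ℚ(R)=4; free=4−4=0
SNF(R) diag = [4, 4, 12, 36] → torsion [4, 4, 12, 36]

Answer: M ≅ ℤ/4 ⊕ ℤ/4 ⊕ ℤ/12 ⊕ ℤ/36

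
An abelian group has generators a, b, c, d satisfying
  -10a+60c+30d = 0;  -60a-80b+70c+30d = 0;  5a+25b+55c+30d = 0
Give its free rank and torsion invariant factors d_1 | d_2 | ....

Answer: M ≅ ℤ^1 ⊕ ℤ/5 ⊕ ℤ/10 ⊕ ℤ/30

Derivation:
rank_ℚ(R)=3; free=4−3=1
SNF(R) diag = [5, 10, 30] → torsion [5, 10, 30]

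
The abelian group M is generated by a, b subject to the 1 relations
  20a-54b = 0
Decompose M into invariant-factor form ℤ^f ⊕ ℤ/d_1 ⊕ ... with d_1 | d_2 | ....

rank_ℚ(R)=1; free=2−1=1
SNF(R) diag = [2] → torsion [2]

Answer: M ≅ ℤ^1 ⊕ ℤ/2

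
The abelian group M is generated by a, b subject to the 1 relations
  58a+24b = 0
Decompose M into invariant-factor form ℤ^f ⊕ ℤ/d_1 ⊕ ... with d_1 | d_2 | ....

rank_ℚ(R)=1; free=2−1=1
SNF(R) diag = [2] → torsion [2]

Answer: M ≅ ℤ^1 ⊕ ℤ/2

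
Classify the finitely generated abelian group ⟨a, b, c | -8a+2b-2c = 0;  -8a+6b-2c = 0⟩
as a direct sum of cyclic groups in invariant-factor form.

Answer: M ≅ ℤ^1 ⊕ ℤ/2 ⊕ ℤ/4

Derivation:
rank_ℚ(R)=2; free=3−2=1
SNF(R) diag = [2, 4] → torsion [2, 4]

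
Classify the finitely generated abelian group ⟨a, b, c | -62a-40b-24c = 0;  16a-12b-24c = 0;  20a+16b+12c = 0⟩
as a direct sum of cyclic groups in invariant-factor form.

rank_ℚ(R)=3; free=3−3=0
SNF(R) diag = [2, 4, 12] → torsion [2, 4, 12]

Answer: M ≅ ℤ/2 ⊕ ℤ/4 ⊕ ℤ/12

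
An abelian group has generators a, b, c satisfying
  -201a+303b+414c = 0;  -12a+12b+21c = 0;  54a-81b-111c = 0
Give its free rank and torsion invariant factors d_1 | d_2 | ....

Answer: M ≅ ℤ/3 ⊕ ℤ/3 ⊕ ℤ/3

Derivation:
rank_ℚ(R)=3; free=3−3=0
SNF(R) diag = [3, 3, 3] → torsion [3, 3, 3]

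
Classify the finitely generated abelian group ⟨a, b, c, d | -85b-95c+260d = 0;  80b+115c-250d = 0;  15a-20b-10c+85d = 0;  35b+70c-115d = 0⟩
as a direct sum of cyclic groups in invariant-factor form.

rank_ℚ(R)=4; free=4−4=0
SNF(R) diag = [5, 15, 15, 45] → torsion [5, 15, 15, 45]

Answer: M ≅ ℤ/5 ⊕ ℤ/15 ⊕ ℤ/15 ⊕ ℤ/45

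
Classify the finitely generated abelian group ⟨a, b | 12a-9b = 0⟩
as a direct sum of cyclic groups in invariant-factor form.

rank_ℚ(R)=1; free=2−1=1
SNF(R) diag = [3] → torsion [3]

Answer: M ≅ ℤ^1 ⊕ ℤ/3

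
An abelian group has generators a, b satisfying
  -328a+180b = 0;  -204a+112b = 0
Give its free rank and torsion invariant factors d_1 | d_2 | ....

rank_ℚ(R)=2; free=2−2=0
SNF(R) diag = [4, 4] → torsion [4, 4]

Answer: M ≅ ℤ/4 ⊕ ℤ/4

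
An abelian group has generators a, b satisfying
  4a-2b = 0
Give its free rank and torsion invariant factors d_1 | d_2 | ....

rank_ℚ(R)=1; free=2−1=1
SNF(R) diag = [2] → torsion [2]

Answer: M ≅ ℤ^1 ⊕ ℤ/2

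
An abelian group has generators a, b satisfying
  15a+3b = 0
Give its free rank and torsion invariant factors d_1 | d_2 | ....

Answer: M ≅ ℤ^1 ⊕ ℤ/3

Derivation:
rank_ℚ(R)=1; free=2−1=1
SNF(R) diag = [3] → torsion [3]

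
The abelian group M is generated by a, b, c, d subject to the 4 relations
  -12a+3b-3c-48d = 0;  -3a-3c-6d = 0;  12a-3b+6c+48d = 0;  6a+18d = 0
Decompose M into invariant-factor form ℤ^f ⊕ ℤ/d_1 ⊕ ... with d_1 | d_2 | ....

rank_ℚ(R)=4; free=4−4=0
SNF(R) diag = [3, 3, 3, 6] → torsion [3, 3, 3, 6]

Answer: M ≅ ℤ/3 ⊕ ℤ/3 ⊕ ℤ/3 ⊕ ℤ/6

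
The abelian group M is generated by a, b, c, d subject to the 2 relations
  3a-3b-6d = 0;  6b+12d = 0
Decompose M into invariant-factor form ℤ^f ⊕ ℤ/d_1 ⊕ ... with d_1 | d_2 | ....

Answer: M ≅ ℤ^2 ⊕ ℤ/3 ⊕ ℤ/6

Derivation:
rank_ℚ(R)=2; free=4−2=2
SNF(R) diag = [3, 6] → torsion [3, 6]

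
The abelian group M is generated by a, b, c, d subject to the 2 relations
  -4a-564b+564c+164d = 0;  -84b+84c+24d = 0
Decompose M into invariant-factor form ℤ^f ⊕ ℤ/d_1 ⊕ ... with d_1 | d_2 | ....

rank_ℚ(R)=2; free=4−2=2
SNF(R) diag = [4, 12] → torsion [4, 12]

Answer: M ≅ ℤ^2 ⊕ ℤ/4 ⊕ ℤ/12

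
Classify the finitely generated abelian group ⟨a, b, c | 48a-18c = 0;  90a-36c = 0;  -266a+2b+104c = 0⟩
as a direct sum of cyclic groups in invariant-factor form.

Answer: M ≅ ℤ/2 ⊕ ℤ/6 ⊕ ℤ/18

Derivation:
rank_ℚ(R)=3; free=3−3=0
SNF(R) diag = [2, 6, 18] → torsion [2, 6, 18]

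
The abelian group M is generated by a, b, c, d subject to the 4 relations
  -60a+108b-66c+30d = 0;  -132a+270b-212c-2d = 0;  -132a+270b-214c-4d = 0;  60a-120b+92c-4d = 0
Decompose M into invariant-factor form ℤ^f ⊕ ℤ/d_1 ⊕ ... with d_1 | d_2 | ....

Answer: M ≅ ℤ/2 ⊕ ℤ/6 ⊕ ℤ/12 ⊕ ℤ/12

Derivation:
rank_ℚ(R)=4; free=4−4=0
SNF(R) diag = [2, 6, 12, 12] → torsion [2, 6, 12, 12]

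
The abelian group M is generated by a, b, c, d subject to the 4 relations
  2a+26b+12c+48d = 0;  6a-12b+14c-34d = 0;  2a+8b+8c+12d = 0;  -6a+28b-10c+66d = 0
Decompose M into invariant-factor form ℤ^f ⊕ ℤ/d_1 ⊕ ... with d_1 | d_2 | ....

rank_ℚ(R)=4; free=4−4=0
SNF(R) diag = [2, 2, 2, 4] → torsion [2, 2, 2, 4]

Answer: M ≅ ℤ/2 ⊕ ℤ/2 ⊕ ℤ/2 ⊕ ℤ/4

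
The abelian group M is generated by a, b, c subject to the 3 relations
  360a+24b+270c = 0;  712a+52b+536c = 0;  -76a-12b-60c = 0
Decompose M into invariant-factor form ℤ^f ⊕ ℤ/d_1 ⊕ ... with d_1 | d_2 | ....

rank_ℚ(R)=3; free=3−3=0
SNF(R) diag = [2, 4, 12] → torsion [2, 4, 12]

Answer: M ≅ ℤ/2 ⊕ ℤ/4 ⊕ ℤ/12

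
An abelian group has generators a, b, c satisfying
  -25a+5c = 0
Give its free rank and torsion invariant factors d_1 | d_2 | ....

rank_ℚ(R)=1; free=3−1=2
SNF(R) diag = [5] → torsion [5]

Answer: M ≅ ℤ^2 ⊕ ℤ/5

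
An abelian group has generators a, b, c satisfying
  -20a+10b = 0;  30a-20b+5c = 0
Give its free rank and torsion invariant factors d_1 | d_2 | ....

Answer: M ≅ ℤ^1 ⊕ ℤ/5 ⊕ ℤ/10

Derivation:
rank_ℚ(R)=2; free=3−2=1
SNF(R) diag = [5, 10] → torsion [5, 10]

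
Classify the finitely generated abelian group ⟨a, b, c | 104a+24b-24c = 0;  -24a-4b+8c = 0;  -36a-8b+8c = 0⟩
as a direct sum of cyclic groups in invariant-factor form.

rank_ℚ(R)=3; free=3−3=0
SNF(R) diag = [4, 4, 8] → torsion [4, 4, 8]

Answer: M ≅ ℤ/4 ⊕ ℤ/4 ⊕ ℤ/8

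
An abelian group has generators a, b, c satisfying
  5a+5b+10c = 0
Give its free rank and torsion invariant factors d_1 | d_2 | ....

rank_ℚ(R)=1; free=3−1=2
SNF(R) diag = [5] → torsion [5]

Answer: M ≅ ℤ^2 ⊕ ℤ/5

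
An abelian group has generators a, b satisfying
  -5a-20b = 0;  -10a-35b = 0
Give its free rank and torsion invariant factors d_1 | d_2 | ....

rank_ℚ(R)=2; free=2−2=0
SNF(R) diag = [5, 5] → torsion [5, 5]

Answer: M ≅ ℤ/5 ⊕ ℤ/5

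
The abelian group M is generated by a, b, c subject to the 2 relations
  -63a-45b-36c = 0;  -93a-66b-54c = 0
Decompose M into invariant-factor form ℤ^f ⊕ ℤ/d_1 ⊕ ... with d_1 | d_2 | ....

rank_ℚ(R)=2; free=3−2=1
SNF(R) diag = [3, 9] → torsion [3, 9]

Answer: M ≅ ℤ^1 ⊕ ℤ/3 ⊕ ℤ/9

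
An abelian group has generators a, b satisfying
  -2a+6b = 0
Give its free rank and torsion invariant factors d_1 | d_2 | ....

Answer: M ≅ ℤ^1 ⊕ ℤ/2

Derivation:
rank_ℚ(R)=1; free=2−1=1
SNF(R) diag = [2] → torsion [2]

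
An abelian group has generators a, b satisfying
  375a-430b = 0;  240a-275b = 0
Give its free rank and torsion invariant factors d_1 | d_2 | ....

Answer: M ≅ ℤ/5 ⊕ ℤ/15

Derivation:
rank_ℚ(R)=2; free=2−2=0
SNF(R) diag = [5, 15] → torsion [5, 15]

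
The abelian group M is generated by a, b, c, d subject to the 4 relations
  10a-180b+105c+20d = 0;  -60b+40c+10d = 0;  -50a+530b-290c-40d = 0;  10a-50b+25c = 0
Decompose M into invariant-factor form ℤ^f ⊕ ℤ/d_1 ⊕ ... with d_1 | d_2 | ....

Answer: M ≅ ℤ/5 ⊕ ℤ/10 ⊕ ℤ/10 ⊕ ℤ/10

Derivation:
rank_ℚ(R)=4; free=4−4=0
SNF(R) diag = [5, 10, 10, 10] → torsion [5, 10, 10, 10]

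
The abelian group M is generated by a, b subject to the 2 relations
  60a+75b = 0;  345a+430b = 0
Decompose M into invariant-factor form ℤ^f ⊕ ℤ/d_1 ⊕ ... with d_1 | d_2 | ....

rank_ℚ(R)=2; free=2−2=0
SNF(R) diag = [5, 15] → torsion [5, 15]

Answer: M ≅ ℤ/5 ⊕ ℤ/15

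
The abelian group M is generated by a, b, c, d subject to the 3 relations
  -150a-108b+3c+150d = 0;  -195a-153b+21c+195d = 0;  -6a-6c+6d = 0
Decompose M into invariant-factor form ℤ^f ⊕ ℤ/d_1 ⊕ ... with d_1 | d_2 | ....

rank_ℚ(R)=3; free=4−3=1
SNF(R) diag = [3, 9, 18] → torsion [3, 9, 18]

Answer: M ≅ ℤ^1 ⊕ ℤ/3 ⊕ ℤ/9 ⊕ ℤ/18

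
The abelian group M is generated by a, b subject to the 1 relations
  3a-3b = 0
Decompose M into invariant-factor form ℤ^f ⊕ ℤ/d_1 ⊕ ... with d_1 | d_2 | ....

rank_ℚ(R)=1; free=2−1=1
SNF(R) diag = [3] → torsion [3]

Answer: M ≅ ℤ^1 ⊕ ℤ/3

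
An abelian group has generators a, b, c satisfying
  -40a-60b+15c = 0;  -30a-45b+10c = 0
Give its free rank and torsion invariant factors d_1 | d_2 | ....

rank_ℚ(R)=2; free=3−2=1
SNF(R) diag = [5, 5] → torsion [5, 5]

Answer: M ≅ ℤ^1 ⊕ ℤ/5 ⊕ ℤ/5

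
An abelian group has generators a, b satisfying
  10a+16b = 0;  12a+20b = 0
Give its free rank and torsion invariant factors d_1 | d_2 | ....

Answer: M ≅ ℤ/2 ⊕ ℤ/4

Derivation:
rank_ℚ(R)=2; free=2−2=0
SNF(R) diag = [2, 4] → torsion [2, 4]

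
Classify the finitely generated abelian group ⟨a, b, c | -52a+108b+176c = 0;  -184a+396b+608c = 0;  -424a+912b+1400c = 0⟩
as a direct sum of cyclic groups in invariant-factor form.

Answer: M ≅ ℤ/4 ⊕ ℤ/12 ⊕ ℤ/24

Derivation:
rank_ℚ(R)=3; free=3−3=0
SNF(R) diag = [4, 12, 24] → torsion [4, 12, 24]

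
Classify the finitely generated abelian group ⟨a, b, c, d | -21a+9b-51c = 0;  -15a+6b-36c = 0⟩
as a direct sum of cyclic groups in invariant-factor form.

rank_ℚ(R)=2; free=4−2=2
SNF(R) diag = [3, 3] → torsion [3, 3]

Answer: M ≅ ℤ^2 ⊕ ℤ/3 ⊕ ℤ/3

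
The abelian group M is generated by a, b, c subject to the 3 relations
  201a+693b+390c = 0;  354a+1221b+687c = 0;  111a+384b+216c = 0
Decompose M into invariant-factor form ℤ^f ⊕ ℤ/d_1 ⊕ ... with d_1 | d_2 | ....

Answer: M ≅ ℤ/3 ⊕ ℤ/3 ⊕ ℤ/3

Derivation:
rank_ℚ(R)=3; free=3−3=0
SNF(R) diag = [3, 3, 3] → torsion [3, 3, 3]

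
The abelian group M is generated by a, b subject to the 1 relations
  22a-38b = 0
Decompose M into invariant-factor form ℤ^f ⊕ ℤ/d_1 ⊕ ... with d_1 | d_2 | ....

rank_ℚ(R)=1; free=2−1=1
SNF(R) diag = [2] → torsion [2]

Answer: M ≅ ℤ^1 ⊕ ℤ/2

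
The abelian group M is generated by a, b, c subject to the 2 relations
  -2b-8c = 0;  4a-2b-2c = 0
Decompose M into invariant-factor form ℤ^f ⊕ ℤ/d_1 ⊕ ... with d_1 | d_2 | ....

Answer: M ≅ ℤ^1 ⊕ ℤ/2 ⊕ ℤ/2

Derivation:
rank_ℚ(R)=2; free=3−2=1
SNF(R) diag = [2, 2] → torsion [2, 2]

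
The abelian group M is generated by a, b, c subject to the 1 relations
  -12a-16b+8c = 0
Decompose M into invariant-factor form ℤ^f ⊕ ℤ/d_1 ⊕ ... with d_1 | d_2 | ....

Answer: M ≅ ℤ^2 ⊕ ℤ/4

Derivation:
rank_ℚ(R)=1; free=3−1=2
SNF(R) diag = [4] → torsion [4]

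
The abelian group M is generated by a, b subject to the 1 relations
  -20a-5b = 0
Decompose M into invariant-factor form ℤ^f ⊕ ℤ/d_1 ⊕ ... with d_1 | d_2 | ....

rank_ℚ(R)=1; free=2−1=1
SNF(R) diag = [5] → torsion [5]

Answer: M ≅ ℤ^1 ⊕ ℤ/5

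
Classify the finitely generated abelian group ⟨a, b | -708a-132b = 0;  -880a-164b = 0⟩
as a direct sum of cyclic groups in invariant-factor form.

rank_ℚ(R)=2; free=2−2=0
SNF(R) diag = [4, 12] → torsion [4, 12]

Answer: M ≅ ℤ/4 ⊕ ℤ/12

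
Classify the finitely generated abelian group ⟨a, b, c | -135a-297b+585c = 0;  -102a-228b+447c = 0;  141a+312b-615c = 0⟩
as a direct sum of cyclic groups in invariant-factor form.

rank_ℚ(R)=3; free=3−3=0
SNF(R) diag = [3, 9, 27] → torsion [3, 9, 27]

Answer: M ≅ ℤ/3 ⊕ ℤ/9 ⊕ ℤ/27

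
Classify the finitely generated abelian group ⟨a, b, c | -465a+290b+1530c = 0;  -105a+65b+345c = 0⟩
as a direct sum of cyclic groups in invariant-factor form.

Answer: M ≅ ℤ^1 ⊕ ℤ/5 ⊕ ℤ/15

Derivation:
rank_ℚ(R)=2; free=3−2=1
SNF(R) diag = [5, 15] → torsion [5, 15]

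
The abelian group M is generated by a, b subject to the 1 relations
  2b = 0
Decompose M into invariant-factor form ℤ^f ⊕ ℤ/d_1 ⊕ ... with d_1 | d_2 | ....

rank_ℚ(R)=1; free=2−1=1
SNF(R) diag = [2] → torsion [2]

Answer: M ≅ ℤ^1 ⊕ ℤ/2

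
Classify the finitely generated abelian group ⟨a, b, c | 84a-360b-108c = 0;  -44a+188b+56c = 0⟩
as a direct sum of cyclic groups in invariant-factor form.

Answer: M ≅ ℤ^1 ⊕ ℤ/4 ⊕ ℤ/12

Derivation:
rank_ℚ(R)=2; free=3−2=1
SNF(R) diag = [4, 12] → torsion [4, 12]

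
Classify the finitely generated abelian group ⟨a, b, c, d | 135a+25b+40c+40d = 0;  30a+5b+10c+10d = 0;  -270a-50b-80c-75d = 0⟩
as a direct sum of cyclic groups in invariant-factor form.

rank_ℚ(R)=3; free=4−3=1
SNF(R) diag = [5, 5, 5] → torsion [5, 5, 5]

Answer: M ≅ ℤ^1 ⊕ ℤ/5 ⊕ ℤ/5 ⊕ ℤ/5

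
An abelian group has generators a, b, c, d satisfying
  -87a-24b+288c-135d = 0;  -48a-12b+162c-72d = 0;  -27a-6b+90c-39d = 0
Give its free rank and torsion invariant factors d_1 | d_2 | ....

rank_ℚ(R)=3; free=4−3=1
SNF(R) diag = [3, 6, 18] → torsion [3, 6, 18]

Answer: M ≅ ℤ^1 ⊕ ℤ/3 ⊕ ℤ/6 ⊕ ℤ/18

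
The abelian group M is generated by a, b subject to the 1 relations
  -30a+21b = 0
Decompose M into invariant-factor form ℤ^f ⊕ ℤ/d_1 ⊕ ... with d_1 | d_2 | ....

Answer: M ≅ ℤ^1 ⊕ ℤ/3

Derivation:
rank_ℚ(R)=1; free=2−1=1
SNF(R) diag = [3] → torsion [3]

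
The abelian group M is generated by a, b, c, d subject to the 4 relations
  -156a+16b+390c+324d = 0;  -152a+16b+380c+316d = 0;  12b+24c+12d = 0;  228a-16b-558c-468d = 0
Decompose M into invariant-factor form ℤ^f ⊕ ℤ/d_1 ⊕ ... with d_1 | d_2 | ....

rank_ℚ(R)=4; free=4−4=0
SNF(R) diag = [2, 4, 12, 24] → torsion [2, 4, 12, 24]

Answer: M ≅ ℤ/2 ⊕ ℤ/4 ⊕ ℤ/12 ⊕ ℤ/24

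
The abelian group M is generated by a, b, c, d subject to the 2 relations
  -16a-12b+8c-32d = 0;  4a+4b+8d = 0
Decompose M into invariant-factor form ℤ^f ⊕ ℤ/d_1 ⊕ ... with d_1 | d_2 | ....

Answer: M ≅ ℤ^2 ⊕ ℤ/4 ⊕ ℤ/4

Derivation:
rank_ℚ(R)=2; free=4−2=2
SNF(R) diag = [4, 4] → torsion [4, 4]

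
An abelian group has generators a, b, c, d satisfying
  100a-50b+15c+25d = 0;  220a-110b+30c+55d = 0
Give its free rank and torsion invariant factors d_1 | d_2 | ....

Answer: M ≅ ℤ^2 ⊕ ℤ/5 ⊕ ℤ/15

Derivation:
rank_ℚ(R)=2; free=4−2=2
SNF(R) diag = [5, 15] → torsion [5, 15]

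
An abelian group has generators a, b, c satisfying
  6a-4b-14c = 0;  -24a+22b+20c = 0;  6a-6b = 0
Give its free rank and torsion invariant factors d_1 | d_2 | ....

Answer: M ≅ ℤ/2 ⊕ ℤ/6 ⊕ ℤ/6

Derivation:
rank_ℚ(R)=3; free=3−3=0
SNF(R) diag = [2, 6, 6] → torsion [2, 6, 6]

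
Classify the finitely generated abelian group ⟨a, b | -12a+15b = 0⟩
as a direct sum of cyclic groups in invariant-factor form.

Answer: M ≅ ℤ^1 ⊕ ℤ/3

Derivation:
rank_ℚ(R)=1; free=2−1=1
SNF(R) diag = [3] → torsion [3]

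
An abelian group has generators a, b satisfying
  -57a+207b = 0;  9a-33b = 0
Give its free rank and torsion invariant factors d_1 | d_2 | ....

Answer: M ≅ ℤ/3 ⊕ ℤ/6

Derivation:
rank_ℚ(R)=2; free=2−2=0
SNF(R) diag = [3, 6] → torsion [3, 6]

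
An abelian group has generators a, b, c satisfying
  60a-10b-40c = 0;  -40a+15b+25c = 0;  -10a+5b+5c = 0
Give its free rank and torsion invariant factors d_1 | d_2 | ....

Answer: M ≅ ℤ/5 ⊕ ℤ/10 ⊕ ℤ/10

Derivation:
rank_ℚ(R)=3; free=3−3=0
SNF(R) diag = [5, 10, 10] → torsion [5, 10, 10]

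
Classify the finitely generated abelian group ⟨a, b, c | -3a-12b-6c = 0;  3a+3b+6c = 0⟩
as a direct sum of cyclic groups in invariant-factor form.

rank_ℚ(R)=2; free=3−2=1
SNF(R) diag = [3, 9] → torsion [3, 9]

Answer: M ≅ ℤ^1 ⊕ ℤ/3 ⊕ ℤ/9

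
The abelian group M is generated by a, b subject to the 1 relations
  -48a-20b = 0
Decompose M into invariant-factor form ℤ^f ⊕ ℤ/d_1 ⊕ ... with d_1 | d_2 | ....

Answer: M ≅ ℤ^1 ⊕ ℤ/4

Derivation:
rank_ℚ(R)=1; free=2−1=1
SNF(R) diag = [4] → torsion [4]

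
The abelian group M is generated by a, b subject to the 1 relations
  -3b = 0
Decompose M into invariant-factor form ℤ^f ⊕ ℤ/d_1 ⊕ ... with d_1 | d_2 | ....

rank_ℚ(R)=1; free=2−1=1
SNF(R) diag = [3] → torsion [3]

Answer: M ≅ ℤ^1 ⊕ ℤ/3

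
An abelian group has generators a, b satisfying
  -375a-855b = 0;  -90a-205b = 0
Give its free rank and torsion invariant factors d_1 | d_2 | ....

Answer: M ≅ ℤ/5 ⊕ ℤ/15

Derivation:
rank_ℚ(R)=2; free=2−2=0
SNF(R) diag = [5, 15] → torsion [5, 15]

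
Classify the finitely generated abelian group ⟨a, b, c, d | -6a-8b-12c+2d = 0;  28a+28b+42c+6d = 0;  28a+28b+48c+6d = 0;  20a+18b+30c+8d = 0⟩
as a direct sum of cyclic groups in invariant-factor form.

rank_ℚ(R)=4; free=4−4=0
SNF(R) diag = [2, 2, 6, 6] → torsion [2, 2, 6, 6]

Answer: M ≅ ℤ/2 ⊕ ℤ/2 ⊕ ℤ/6 ⊕ ℤ/6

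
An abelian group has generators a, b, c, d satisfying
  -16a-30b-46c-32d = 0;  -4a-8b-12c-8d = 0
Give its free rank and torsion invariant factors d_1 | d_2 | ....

rank_ℚ(R)=2; free=4−2=2
SNF(R) diag = [2, 4] → torsion [2, 4]

Answer: M ≅ ℤ^2 ⊕ ℤ/2 ⊕ ℤ/4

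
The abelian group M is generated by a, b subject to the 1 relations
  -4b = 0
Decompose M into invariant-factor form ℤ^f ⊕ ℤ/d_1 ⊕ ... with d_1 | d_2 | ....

rank_ℚ(R)=1; free=2−1=1
SNF(R) diag = [4] → torsion [4]

Answer: M ≅ ℤ^1 ⊕ ℤ/4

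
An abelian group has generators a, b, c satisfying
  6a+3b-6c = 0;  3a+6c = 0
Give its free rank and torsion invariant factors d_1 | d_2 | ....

Answer: M ≅ ℤ^1 ⊕ ℤ/3 ⊕ ℤ/3

Derivation:
rank_ℚ(R)=2; free=3−2=1
SNF(R) diag = [3, 3] → torsion [3, 3]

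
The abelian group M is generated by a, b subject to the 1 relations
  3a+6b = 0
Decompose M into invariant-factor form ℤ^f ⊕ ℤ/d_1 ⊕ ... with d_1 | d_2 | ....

rank_ℚ(R)=1; free=2−1=1
SNF(R) diag = [3] → torsion [3]

Answer: M ≅ ℤ^1 ⊕ ℤ/3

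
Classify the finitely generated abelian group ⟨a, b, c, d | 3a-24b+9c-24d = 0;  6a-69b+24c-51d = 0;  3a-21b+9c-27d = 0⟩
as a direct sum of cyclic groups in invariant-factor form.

Answer: M ≅ ℤ^1 ⊕ ℤ/3 ⊕ ℤ/3 ⊕ ℤ/6

Derivation:
rank_ℚ(R)=3; free=4−3=1
SNF(R) diag = [3, 3, 6] → torsion [3, 3, 6]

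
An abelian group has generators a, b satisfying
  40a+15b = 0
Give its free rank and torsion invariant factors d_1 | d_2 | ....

Answer: M ≅ ℤ^1 ⊕ ℤ/5

Derivation:
rank_ℚ(R)=1; free=2−1=1
SNF(R) diag = [5] → torsion [5]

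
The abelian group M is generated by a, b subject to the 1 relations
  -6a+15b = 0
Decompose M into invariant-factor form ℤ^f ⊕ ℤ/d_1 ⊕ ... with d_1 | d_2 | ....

rank_ℚ(R)=1; free=2−1=1
SNF(R) diag = [3] → torsion [3]

Answer: M ≅ ℤ^1 ⊕ ℤ/3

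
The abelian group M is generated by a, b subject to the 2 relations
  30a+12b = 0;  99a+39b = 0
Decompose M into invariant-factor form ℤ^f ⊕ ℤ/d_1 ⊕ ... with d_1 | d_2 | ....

rank_ℚ(R)=2; free=2−2=0
SNF(R) diag = [3, 6] → torsion [3, 6]

Answer: M ≅ ℤ/3 ⊕ ℤ/6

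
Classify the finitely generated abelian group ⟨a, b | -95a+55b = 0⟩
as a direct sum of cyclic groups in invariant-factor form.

rank_ℚ(R)=1; free=2−1=1
SNF(R) diag = [5] → torsion [5]

Answer: M ≅ ℤ^1 ⊕ ℤ/5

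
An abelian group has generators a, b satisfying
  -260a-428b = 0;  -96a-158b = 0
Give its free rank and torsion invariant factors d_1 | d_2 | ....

Answer: M ≅ ℤ/2 ⊕ ℤ/4

Derivation:
rank_ℚ(R)=2; free=2−2=0
SNF(R) diag = [2, 4] → torsion [2, 4]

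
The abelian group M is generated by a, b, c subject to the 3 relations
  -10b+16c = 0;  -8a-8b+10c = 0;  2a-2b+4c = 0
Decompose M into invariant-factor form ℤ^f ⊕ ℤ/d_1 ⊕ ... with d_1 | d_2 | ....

rank_ℚ(R)=3; free=3−3=0
SNF(R) diag = [2, 2, 2] → torsion [2, 2, 2]

Answer: M ≅ ℤ/2 ⊕ ℤ/2 ⊕ ℤ/2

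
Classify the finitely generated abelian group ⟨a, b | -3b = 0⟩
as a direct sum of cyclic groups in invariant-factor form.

rank_ℚ(R)=1; free=2−1=1
SNF(R) diag = [3] → torsion [3]

Answer: M ≅ ℤ^1 ⊕ ℤ/3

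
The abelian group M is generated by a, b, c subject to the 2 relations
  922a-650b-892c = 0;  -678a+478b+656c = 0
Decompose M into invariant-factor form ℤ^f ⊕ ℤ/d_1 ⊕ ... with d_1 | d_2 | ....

Answer: M ≅ ℤ^1 ⊕ ℤ/2 ⊕ ℤ/4

Derivation:
rank_ℚ(R)=2; free=3−2=1
SNF(R) diag = [2, 4] → torsion [2, 4]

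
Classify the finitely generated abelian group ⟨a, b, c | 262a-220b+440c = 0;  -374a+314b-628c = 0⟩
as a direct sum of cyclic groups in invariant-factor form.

Answer: M ≅ ℤ^1 ⊕ ℤ/2 ⊕ ℤ/6

Derivation:
rank_ℚ(R)=2; free=3−2=1
SNF(R) diag = [2, 6] → torsion [2, 6]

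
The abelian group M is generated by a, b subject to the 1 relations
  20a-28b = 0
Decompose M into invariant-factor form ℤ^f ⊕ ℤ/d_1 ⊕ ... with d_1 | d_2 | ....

rank_ℚ(R)=1; free=2−1=1
SNF(R) diag = [4] → torsion [4]

Answer: M ≅ ℤ^1 ⊕ ℤ/4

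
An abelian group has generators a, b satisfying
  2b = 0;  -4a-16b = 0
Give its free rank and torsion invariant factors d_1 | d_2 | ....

Answer: M ≅ ℤ/2 ⊕ ℤ/4

Derivation:
rank_ℚ(R)=2; free=2−2=0
SNF(R) diag = [2, 4] → torsion [2, 4]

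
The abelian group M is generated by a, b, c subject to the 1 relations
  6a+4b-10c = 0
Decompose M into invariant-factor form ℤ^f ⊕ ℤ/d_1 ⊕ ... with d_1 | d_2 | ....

rank_ℚ(R)=1; free=3−1=2
SNF(R) diag = [2] → torsion [2]

Answer: M ≅ ℤ^2 ⊕ ℤ/2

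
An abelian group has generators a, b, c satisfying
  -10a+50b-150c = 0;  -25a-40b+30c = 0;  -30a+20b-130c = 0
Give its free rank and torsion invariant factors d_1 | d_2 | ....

rank_ℚ(R)=3; free=3−3=0
SNF(R) diag = [5, 10, 30] → torsion [5, 10, 30]

Answer: M ≅ ℤ/5 ⊕ ℤ/10 ⊕ ℤ/30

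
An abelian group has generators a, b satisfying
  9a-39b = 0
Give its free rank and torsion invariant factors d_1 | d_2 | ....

rank_ℚ(R)=1; free=2−1=1
SNF(R) diag = [3] → torsion [3]

Answer: M ≅ ℤ^1 ⊕ ℤ/3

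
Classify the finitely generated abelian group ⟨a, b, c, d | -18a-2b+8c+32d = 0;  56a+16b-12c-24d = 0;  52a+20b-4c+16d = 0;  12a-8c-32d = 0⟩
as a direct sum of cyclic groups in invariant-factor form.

rank_ℚ(R)=4; free=4−4=0
SNF(R) diag = [2, 4, 4, 8] → torsion [2, 4, 4, 8]

Answer: M ≅ ℤ/2 ⊕ ℤ/4 ⊕ ℤ/4 ⊕ ℤ/8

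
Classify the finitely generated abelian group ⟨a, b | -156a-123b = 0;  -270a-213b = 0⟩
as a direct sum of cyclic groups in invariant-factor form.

rank_ℚ(R)=2; free=2−2=0
SNF(R) diag = [3, 6] → torsion [3, 6]

Answer: M ≅ ℤ/3 ⊕ ℤ/6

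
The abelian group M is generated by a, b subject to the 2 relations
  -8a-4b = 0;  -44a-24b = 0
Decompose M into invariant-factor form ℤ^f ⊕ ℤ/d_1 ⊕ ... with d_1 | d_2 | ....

Answer: M ≅ ℤ/4 ⊕ ℤ/4

Derivation:
rank_ℚ(R)=2; free=2−2=0
SNF(R) diag = [4, 4] → torsion [4, 4]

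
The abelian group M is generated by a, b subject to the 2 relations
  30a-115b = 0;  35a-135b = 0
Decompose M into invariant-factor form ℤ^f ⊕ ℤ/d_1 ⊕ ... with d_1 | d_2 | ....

Answer: M ≅ ℤ/5 ⊕ ℤ/5

Derivation:
rank_ℚ(R)=2; free=2−2=0
SNF(R) diag = [5, 5] → torsion [5, 5]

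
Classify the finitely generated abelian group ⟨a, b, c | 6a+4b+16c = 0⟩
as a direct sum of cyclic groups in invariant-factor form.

Answer: M ≅ ℤ^2 ⊕ ℤ/2

Derivation:
rank_ℚ(R)=1; free=3−1=2
SNF(R) diag = [2] → torsion [2]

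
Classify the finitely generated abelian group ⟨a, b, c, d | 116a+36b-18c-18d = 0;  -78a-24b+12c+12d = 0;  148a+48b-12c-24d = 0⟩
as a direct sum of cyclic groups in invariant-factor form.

Answer: M ≅ ℤ^1 ⊕ ℤ/2 ⊕ ℤ/6 ⊕ ℤ/12

Derivation:
rank_ℚ(R)=3; free=4−3=1
SNF(R) diag = [2, 6, 12] → torsion [2, 6, 12]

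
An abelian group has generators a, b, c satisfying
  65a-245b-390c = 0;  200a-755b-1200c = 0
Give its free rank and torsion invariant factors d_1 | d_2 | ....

rank_ℚ(R)=2; free=3−2=1
SNF(R) diag = [5, 15] → torsion [5, 15]

Answer: M ≅ ℤ^1 ⊕ ℤ/5 ⊕ ℤ/15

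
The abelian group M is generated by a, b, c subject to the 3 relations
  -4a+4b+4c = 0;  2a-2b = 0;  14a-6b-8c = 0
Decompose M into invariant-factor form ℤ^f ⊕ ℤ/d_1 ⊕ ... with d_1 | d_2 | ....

Answer: M ≅ ℤ/2 ⊕ ℤ/4 ⊕ ℤ/8

Derivation:
rank_ℚ(R)=3; free=3−3=0
SNF(R) diag = [2, 4, 8] → torsion [2, 4, 8]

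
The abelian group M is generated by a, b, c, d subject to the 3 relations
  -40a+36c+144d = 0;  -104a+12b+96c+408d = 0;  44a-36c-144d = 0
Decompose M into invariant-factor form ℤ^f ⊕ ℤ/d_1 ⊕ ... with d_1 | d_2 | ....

rank_ℚ(R)=3; free=4−3=1
SNF(R) diag = [4, 12, 36] → torsion [4, 12, 36]

Answer: M ≅ ℤ^1 ⊕ ℤ/4 ⊕ ℤ/12 ⊕ ℤ/36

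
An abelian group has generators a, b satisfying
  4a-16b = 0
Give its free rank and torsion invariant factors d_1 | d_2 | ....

rank_ℚ(R)=1; free=2−1=1
SNF(R) diag = [4] → torsion [4]

Answer: M ≅ ℤ^1 ⊕ ℤ/4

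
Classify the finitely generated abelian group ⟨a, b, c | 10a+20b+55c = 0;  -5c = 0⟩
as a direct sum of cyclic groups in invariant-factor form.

Answer: M ≅ ℤ^1 ⊕ ℤ/5 ⊕ ℤ/10

Derivation:
rank_ℚ(R)=2; free=3−2=1
SNF(R) diag = [5, 10] → torsion [5, 10]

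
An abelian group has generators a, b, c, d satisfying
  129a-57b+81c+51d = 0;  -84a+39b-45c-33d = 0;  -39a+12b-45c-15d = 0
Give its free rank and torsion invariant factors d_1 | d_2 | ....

Answer: M ≅ ℤ^1 ⊕ ℤ/3 ⊕ ℤ/9 ⊕ ℤ/9

Derivation:
rank_ℚ(R)=3; free=4−3=1
SNF(R) diag = [3, 9, 9] → torsion [3, 9, 9]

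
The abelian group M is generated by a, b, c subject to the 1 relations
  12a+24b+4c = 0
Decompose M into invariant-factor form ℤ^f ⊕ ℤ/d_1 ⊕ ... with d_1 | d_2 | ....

Answer: M ≅ ℤ^2 ⊕ ℤ/4

Derivation:
rank_ℚ(R)=1; free=3−1=2
SNF(R) diag = [4] → torsion [4]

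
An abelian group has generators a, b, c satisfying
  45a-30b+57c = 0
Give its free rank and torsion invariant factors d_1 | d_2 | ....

rank_ℚ(R)=1; free=3−1=2
SNF(R) diag = [3] → torsion [3]

Answer: M ≅ ℤ^2 ⊕ ℤ/3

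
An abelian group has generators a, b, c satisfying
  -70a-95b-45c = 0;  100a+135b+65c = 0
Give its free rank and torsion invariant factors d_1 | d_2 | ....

rank_ℚ(R)=2; free=3−2=1
SNF(R) diag = [5, 10] → torsion [5, 10]

Answer: M ≅ ℤ^1 ⊕ ℤ/5 ⊕ ℤ/10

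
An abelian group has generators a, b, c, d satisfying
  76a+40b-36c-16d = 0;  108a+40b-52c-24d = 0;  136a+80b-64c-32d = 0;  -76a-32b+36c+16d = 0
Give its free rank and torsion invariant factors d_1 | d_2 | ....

rank_ℚ(R)=4; free=4−4=0
SNF(R) diag = [4, 8, 8, 8] → torsion [4, 8, 8, 8]

Answer: M ≅ ℤ/4 ⊕ ℤ/8 ⊕ ℤ/8 ⊕ ℤ/8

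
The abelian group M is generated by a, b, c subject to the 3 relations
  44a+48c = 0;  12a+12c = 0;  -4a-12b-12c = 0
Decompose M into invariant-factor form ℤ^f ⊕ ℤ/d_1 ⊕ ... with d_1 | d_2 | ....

rank_ℚ(R)=3; free=3−3=0
SNF(R) diag = [4, 12, 12] → torsion [4, 12, 12]

Answer: M ≅ ℤ/4 ⊕ ℤ/12 ⊕ ℤ/12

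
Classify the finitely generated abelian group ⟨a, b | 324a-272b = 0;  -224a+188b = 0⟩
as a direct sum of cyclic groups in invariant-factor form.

Answer: M ≅ ℤ/4 ⊕ ℤ/4

Derivation:
rank_ℚ(R)=2; free=2−2=0
SNF(R) diag = [4, 4] → torsion [4, 4]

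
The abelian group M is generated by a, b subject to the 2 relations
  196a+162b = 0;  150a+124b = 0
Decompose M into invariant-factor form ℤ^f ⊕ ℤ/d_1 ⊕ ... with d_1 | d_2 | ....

rank_ℚ(R)=2; free=2−2=0
SNF(R) diag = [2, 2] → torsion [2, 2]

Answer: M ≅ ℤ/2 ⊕ ℤ/2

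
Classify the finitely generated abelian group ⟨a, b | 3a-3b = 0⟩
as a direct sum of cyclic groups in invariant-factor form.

rank_ℚ(R)=1; free=2−1=1
SNF(R) diag = [3] → torsion [3]

Answer: M ≅ ℤ^1 ⊕ ℤ/3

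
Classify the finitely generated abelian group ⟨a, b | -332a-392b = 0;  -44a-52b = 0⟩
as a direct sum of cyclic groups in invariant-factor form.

Answer: M ≅ ℤ/4 ⊕ ℤ/4

Derivation:
rank_ℚ(R)=2; free=2−2=0
SNF(R) diag = [4, 4] → torsion [4, 4]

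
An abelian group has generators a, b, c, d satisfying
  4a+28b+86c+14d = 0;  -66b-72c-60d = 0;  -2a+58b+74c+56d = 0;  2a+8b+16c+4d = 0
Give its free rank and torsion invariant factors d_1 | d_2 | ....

rank_ℚ(R)=4; free=4−4=0
SNF(R) diag = [2, 6, 18, 54] → torsion [2, 6, 18, 54]

Answer: M ≅ ℤ/2 ⊕ ℤ/6 ⊕ ℤ/18 ⊕ ℤ/54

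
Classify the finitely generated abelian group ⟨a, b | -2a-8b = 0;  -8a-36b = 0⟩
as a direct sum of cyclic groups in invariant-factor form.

rank_ℚ(R)=2; free=2−2=0
SNF(R) diag = [2, 4] → torsion [2, 4]

Answer: M ≅ ℤ/2 ⊕ ℤ/4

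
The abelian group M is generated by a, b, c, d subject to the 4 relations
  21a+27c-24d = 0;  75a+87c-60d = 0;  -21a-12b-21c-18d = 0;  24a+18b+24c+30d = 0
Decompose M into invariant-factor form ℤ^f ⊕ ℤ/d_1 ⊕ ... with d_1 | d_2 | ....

Answer: M ≅ ℤ/3 ⊕ ℤ/6 ⊕ ℤ/6 ⊕ ℤ/6

Derivation:
rank_ℚ(R)=4; free=4−4=0
SNF(R) diag = [3, 6, 6, 6] → torsion [3, 6, 6, 6]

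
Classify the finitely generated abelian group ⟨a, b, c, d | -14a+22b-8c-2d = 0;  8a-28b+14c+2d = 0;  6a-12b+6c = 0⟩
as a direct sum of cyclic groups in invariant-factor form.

rank_ℚ(R)=3; free=4−3=1
SNF(R) diag = [2, 6, 6] → torsion [2, 6, 6]

Answer: M ≅ ℤ^1 ⊕ ℤ/2 ⊕ ℤ/6 ⊕ ℤ/6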